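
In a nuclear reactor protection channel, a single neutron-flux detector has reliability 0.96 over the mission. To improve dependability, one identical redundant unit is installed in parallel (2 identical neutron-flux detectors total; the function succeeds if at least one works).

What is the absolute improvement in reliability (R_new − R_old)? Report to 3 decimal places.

R_before = 0.96
R_after = 1 − (1 − 0.96)^2 = 0.998
ΔR = 0.998 − 0.96 = 0.038

0.038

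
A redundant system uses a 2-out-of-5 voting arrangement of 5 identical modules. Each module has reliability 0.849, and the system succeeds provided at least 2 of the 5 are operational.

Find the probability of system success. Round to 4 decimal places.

0.9977

R = Σ_{i=2}^{5} C(5,i) p^i (1−p)^{5−i} with p = 0.849
C(5,2)·0.849^2·0.151^3 = 0.024817
C(5,3)·0.849^3·0.151^2 = 0.139533
C(5,4)·0.849^4·0.151^1 = 0.392263
C(5,5)·0.849^5·0.151^0 = 0.441101
Sum = 0.9977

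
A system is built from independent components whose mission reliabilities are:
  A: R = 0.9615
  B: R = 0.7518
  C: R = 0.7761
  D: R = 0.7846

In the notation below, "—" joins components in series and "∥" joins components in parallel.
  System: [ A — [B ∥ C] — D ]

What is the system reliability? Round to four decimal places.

Parallel (B and C): 1 − (1 − 0.751800)(1 − 0.776100) = 0.944428
Series (A, [0.944428], and D): 0.961500 × 0.944428 × 0.784600 = 0.7125

0.7125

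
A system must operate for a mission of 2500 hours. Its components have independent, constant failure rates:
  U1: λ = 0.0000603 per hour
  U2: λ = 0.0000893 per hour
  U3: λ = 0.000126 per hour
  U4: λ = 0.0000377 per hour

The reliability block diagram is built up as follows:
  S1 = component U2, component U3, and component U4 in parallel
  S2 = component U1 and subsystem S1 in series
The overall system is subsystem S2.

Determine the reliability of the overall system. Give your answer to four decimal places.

0.8559

R(U1) = exp(−0.0000603 × 2500) = 0.860063
R(U2) = exp(−0.0000893 × 2500) = 0.799915
R(U3) = exp(−0.000126 × 2500) = 0.729789
R(U4) = exp(−0.0000377 × 2500) = 0.910055
Parallel (U2, U3, and U4): 1 − (1 − 0.799915)(1 − 0.729789)(1 − 0.910055) = 0.995137
Series (U1 and [0.995137]): 0.860063 × 0.995137 = 0.8559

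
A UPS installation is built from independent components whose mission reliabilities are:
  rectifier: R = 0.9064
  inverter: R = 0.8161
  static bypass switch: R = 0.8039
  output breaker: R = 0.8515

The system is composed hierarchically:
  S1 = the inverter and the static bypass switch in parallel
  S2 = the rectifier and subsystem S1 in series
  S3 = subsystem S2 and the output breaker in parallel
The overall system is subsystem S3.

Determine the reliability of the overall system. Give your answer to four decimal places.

0.9812

Parallel (inverter and static bypass switch): 1 − (1 − 0.816100)(1 − 0.803900) = 0.963937
Series (rectifier and [0.963937]): 0.906400 × 0.963937 = 0.873712
Parallel ([0.873712] and output breaker): 1 − (1 − 0.873712)(1 − 0.851500) = 0.9812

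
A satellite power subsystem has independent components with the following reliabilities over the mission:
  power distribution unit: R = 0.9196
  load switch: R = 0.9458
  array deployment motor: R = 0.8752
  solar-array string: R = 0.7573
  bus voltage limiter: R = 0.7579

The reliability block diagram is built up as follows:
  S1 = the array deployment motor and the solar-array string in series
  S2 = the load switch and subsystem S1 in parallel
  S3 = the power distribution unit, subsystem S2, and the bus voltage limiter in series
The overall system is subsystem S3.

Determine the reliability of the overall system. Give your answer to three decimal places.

Series (array deployment motor and solar-array string): 0.87520 × 0.75730 = 0.66279
Parallel (load switch and [0.66279]): 1 − (1 − 0.94580)(1 − 0.66279) = 0.98172
Series (power distribution unit, [0.98172], and bus voltage limiter): 0.91960 × 0.98172 × 0.75790 = 0.684

0.684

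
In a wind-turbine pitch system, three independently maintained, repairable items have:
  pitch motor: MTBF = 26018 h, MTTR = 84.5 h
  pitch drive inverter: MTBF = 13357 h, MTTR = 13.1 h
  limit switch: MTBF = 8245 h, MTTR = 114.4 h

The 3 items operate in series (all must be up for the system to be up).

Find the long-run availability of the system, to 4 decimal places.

0.9822

A(pitch motor) = MTBF/(MTBF+MTTR) = 26018/(26018+84.5) = 0.996763
A(pitch drive inverter) = MTBF/(MTBF+MTTR) = 13357/(13357+13.1) = 0.999020
A(limit switch) = MTBF/(MTBF+MTTR) = 8245/(8245+114.4) = 0.986315
Series availability: 0.996763 × 0.999020 × 0.986315 = 0.9822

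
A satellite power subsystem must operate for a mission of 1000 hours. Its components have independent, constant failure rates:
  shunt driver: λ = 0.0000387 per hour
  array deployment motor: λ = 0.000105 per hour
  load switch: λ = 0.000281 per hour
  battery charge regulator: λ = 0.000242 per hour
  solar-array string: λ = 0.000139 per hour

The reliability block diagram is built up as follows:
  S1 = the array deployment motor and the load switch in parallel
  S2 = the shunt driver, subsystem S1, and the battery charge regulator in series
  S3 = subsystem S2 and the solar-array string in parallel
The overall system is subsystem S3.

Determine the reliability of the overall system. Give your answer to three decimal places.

0.966

R(shunt driver) = exp(−0.0000387 × 1000) = 0.96204
R(array deployment motor) = exp(−0.000105 × 1000) = 0.90032
R(load switch) = exp(−0.000281 × 1000) = 0.75503
R(battery charge regulator) = exp(−0.000242 × 1000) = 0.78506
R(solar-array string) = exp(−0.000139 × 1000) = 0.87023
Parallel (array deployment motor and load switch): 1 − (1 − 0.90032)(1 − 0.75503) = 0.97558
Series (shunt driver, [0.97558], and battery charge regulator): 0.96204 × 0.97558 × 0.78506 = 0.73682
Parallel ([0.73682] and solar-array string): 1 − (1 − 0.73682)(1 − 0.87023) = 0.966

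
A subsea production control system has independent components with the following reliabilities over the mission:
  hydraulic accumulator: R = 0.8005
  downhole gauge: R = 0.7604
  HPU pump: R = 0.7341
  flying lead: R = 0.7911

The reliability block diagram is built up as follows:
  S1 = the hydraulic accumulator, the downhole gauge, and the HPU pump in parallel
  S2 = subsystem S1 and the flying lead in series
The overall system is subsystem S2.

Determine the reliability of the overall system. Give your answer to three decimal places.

0.781

Parallel (hydraulic accumulator, downhole gauge, and HPU pump): 1 − (1 − 0.80050)(1 − 0.76040)(1 − 0.73410) = 0.98729
Series ([0.98729] and flying lead): 0.98729 × 0.79110 = 0.781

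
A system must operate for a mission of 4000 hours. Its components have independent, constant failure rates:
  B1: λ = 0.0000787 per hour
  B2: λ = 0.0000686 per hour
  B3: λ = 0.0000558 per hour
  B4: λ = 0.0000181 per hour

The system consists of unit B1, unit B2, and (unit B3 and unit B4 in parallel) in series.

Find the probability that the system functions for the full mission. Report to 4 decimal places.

R(B1) = exp(−0.0000787 × 4000) = 0.729935
R(B2) = exp(−0.0000686 × 4000) = 0.760028
R(B3) = exp(−0.0000558 × 4000) = 0.799955
R(B4) = exp(−0.0000181 × 4000) = 0.930159
Parallel (B3 and B4): 1 − (1 − 0.799955)(1 − 0.930159) = 0.986029
Series (B1, B2, and [0.986029]): 0.729935 × 0.760028 × 0.986029 = 0.5470

0.5470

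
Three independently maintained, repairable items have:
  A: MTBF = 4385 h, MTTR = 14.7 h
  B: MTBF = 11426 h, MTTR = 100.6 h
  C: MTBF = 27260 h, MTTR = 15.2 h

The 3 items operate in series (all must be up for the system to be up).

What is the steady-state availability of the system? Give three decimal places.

0.987

A(A) = MTBF/(MTBF+MTTR) = 4385/(4385+14.7) = 0.996659
A(B) = MTBF/(MTBF+MTTR) = 11426/(11426+100.6) = 0.991272
A(C) = MTBF/(MTBF+MTTR) = 27260/(27260+15.2) = 0.999443
Series availability: 0.996659 × 0.991272 × 0.999443 = 0.987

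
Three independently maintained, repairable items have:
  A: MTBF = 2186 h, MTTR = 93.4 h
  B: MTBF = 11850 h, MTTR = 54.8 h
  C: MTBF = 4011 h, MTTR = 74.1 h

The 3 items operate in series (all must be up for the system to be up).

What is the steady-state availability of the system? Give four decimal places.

0.9373

A(A) = MTBF/(MTBF+MTTR) = 2186/(2186+93.4) = 0.959024
A(B) = MTBF/(MTBF+MTTR) = 11850/(11850+54.8) = 0.995397
A(C) = MTBF/(MTBF+MTTR) = 4011/(4011+74.1) = 0.981861
Series availability: 0.959024 × 0.995397 × 0.981861 = 0.9373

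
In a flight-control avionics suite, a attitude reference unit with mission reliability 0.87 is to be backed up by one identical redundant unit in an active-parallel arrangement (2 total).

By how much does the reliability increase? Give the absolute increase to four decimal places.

R_before = 0.87
R_after = 1 − (1 − 0.87)^2 = 0.9831
ΔR = 0.9831 − 0.87 = 0.1131

0.1131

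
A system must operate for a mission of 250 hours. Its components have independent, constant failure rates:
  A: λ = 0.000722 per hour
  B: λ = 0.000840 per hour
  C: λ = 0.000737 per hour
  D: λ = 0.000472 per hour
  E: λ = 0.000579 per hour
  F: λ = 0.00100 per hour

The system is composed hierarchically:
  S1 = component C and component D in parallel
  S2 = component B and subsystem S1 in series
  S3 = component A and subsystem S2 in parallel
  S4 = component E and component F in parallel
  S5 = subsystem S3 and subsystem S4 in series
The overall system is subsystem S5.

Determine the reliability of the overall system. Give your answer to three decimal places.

0.937

R(A) = exp(−0.000722 × 250) = 0.83485
R(B) = exp(−0.000840 × 250) = 0.81058
R(C) = exp(−0.000737 × 250) = 0.83173
R(D) = exp(−0.000472 × 250) = 0.88870
R(E) = exp(−0.000579 × 250) = 0.86524
R(F) = exp(−0.00100 × 250) = 0.77880
Parallel (C and D): 1 − (1 − 0.83173)(1 − 0.88870) = 0.98127
Series (B and [0.98127]): 0.81058 × 0.98127 = 0.79540
Parallel (A and [0.79540]): 1 − (1 − 0.83485)(1 − 0.79540) = 0.96621
Parallel (E and F): 1 − (1 − 0.86524)(1 − 0.77880) = 0.97019
Series ([0.96621] and [0.97019]): 0.96621 × 0.97019 = 0.937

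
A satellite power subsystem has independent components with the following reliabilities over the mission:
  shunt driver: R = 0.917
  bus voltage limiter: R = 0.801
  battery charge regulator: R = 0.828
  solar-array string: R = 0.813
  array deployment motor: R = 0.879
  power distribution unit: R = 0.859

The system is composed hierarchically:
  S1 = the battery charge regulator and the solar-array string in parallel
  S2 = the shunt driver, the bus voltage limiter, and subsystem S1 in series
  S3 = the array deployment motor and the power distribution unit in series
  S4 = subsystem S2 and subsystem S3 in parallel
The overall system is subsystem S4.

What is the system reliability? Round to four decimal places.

Parallel (battery charge regulator and solar-array string): 1 − (1 − 0.828000)(1 − 0.813000) = 0.967836
Series (shunt driver, bus voltage limiter, and [0.967836]): 0.917000 × 0.801000 × 0.967836 = 0.710892
Series (array deployment motor and power distribution unit): 0.879000 × 0.859000 = 0.755061
Parallel ([0.710892] and [0.755061]): 1 − (1 − 0.710892)(1 − 0.755061) = 0.9292

0.9292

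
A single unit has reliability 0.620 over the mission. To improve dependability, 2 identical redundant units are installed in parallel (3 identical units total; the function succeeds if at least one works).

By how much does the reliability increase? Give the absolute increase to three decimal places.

0.325

R_before = 0.620
R_after = 1 − (1 − 0.620)^3 = 0.945
ΔR = 0.945 − 0.620 = 0.325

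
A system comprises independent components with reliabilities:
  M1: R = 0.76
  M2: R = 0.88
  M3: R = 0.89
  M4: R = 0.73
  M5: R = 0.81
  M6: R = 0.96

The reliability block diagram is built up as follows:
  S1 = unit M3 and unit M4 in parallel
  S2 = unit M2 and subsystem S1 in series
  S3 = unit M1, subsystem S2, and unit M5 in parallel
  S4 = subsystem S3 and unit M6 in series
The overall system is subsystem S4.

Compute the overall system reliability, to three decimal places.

0.954

Parallel (M3 and M4): 1 − (1 − 0.89000)(1 − 0.73000) = 0.97030
Series (M2 and [0.97030]): 0.88000 × 0.97030 = 0.85386
Parallel (M1, [0.85386], and M5): 1 − (1 − 0.76000)(1 − 0.85386)(1 − 0.81000) = 0.99334
Series ([0.99334] and M6): 0.99334 × 0.96000 = 0.954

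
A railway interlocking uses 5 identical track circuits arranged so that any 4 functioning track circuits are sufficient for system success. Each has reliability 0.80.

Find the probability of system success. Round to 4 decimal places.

0.7373

R = Σ_{i=4}^{5} C(5,i) p^i (1−p)^{5−i} with p = 0.80
C(5,4)·0.80^4·0.20^1 = 0.409600
C(5,5)·0.80^5·0.20^0 = 0.327680
Sum = 0.7373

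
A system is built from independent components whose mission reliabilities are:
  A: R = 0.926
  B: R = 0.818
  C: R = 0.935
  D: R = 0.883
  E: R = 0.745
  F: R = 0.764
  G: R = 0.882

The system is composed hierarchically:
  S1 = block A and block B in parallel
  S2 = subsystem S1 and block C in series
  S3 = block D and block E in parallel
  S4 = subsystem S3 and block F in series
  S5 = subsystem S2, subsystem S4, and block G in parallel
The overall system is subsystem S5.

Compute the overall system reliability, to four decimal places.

Parallel (A and B): 1 − (1 − 0.926000)(1 − 0.818000) = 0.986532
Series ([0.986532] and C): 0.986532 × 0.935000 = 0.922407
Parallel (D and E): 1 − (1 − 0.883000)(1 − 0.745000) = 0.970165
Series ([0.970165] and F): 0.970165 × 0.764000 = 0.741206
Parallel ([0.922407], [0.741206], and G): 1 − (1 − 0.922407)(1 − 0.741206)(1 − 0.882000) = 0.9976

0.9976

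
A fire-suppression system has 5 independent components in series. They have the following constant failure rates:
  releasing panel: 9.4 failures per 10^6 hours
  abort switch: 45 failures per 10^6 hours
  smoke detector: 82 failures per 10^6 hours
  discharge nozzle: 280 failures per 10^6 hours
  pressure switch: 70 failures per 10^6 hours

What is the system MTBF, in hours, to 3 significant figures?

2060

Series of exponential components: λ_sys = Σ λ_i
λ_sys = 0.0000094 + 0.000045 + 0.000082 + 0.00028 + 0.000070 = 4.8640e-04 /h
MTBF = 1 / λ_sys = 2060 h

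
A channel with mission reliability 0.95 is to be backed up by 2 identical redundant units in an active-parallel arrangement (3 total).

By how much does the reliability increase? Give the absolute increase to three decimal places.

R_before = 0.95
R_after = 1 − (1 − 0.95)^3 = 1.000
ΔR = 1.000 − 0.95 = 0.050

0.050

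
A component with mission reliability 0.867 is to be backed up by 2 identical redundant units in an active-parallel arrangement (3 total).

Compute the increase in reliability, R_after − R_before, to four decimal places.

0.1306

R_before = 0.867
R_after = 1 − (1 − 0.867)^3 = 0.9976
ΔR = 0.9976 − 0.867 = 0.1306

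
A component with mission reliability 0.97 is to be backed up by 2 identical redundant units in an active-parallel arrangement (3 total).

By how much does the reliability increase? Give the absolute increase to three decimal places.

R_before = 0.97
R_after = 1 − (1 − 0.97)^3 = 1.000
ΔR = 1.000 − 0.97 = 0.030

0.030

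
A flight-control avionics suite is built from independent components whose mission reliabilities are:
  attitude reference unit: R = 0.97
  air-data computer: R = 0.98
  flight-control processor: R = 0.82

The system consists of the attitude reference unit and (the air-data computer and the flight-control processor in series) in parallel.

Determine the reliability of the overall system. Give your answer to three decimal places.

Series (air-data computer and flight-control processor): 0.98000 × 0.82000 = 0.80360
Parallel (attitude reference unit and [0.80360]): 1 − (1 − 0.97000)(1 − 0.80360) = 0.994

0.994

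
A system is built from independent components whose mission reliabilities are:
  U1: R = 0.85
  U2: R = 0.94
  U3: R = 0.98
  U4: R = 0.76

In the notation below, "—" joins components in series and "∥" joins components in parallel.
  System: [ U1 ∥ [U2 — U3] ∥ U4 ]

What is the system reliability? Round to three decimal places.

0.997

Series (U2 and U3): 0.94000 × 0.98000 = 0.92120
Parallel (U1, [0.92120], and U4): 1 − (1 − 0.85000)(1 − 0.92120)(1 − 0.76000) = 0.997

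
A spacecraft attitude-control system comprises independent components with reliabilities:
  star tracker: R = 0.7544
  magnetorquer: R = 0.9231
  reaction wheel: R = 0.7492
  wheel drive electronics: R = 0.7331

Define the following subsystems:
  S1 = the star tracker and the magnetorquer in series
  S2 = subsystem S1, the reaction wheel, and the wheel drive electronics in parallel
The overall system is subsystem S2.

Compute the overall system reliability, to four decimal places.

Series (star tracker and magnetorquer): 0.754400 × 0.923100 = 0.696387
Parallel ([0.696387], reaction wheel, and wheel drive electronics): 1 − (1 − 0.696387)(1 − 0.749200)(1 − 0.733100) = 0.9797

0.9797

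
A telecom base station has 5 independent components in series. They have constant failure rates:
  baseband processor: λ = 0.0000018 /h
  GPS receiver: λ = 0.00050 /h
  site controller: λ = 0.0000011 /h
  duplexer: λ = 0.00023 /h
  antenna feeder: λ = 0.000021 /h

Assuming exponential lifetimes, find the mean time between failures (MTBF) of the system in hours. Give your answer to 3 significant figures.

1330

Series of exponential components: λ_sys = Σ λ_i
λ_sys = 0.0000018 + 0.00050 + 0.0000011 + 0.00023 + 0.000021 = 7.5390e-04 /h
MTBF = 1 / λ_sys = 1330 h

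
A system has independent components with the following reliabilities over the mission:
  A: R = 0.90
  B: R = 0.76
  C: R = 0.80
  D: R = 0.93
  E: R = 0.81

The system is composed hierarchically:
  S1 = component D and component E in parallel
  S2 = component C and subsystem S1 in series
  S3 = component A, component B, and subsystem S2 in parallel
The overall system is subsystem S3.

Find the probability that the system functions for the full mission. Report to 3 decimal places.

Parallel (D and E): 1 − (1 − 0.93000)(1 − 0.81000) = 0.98670
Series (C and [0.98670]): 0.80000 × 0.98670 = 0.78936
Parallel (A, B, and [0.78936]): 1 − (1 − 0.90000)(1 − 0.76000)(1 − 0.78936) = 0.995

0.995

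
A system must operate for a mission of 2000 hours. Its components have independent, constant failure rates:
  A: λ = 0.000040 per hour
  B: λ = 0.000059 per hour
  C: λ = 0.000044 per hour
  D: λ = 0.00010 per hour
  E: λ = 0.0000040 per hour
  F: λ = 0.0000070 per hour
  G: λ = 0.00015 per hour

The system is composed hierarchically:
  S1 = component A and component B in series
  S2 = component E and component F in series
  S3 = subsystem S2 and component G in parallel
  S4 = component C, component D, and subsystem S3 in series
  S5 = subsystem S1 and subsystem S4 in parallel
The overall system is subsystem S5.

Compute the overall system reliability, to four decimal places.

R(A) = exp(−0.000040 × 2000) = 0.923116
R(B) = exp(−0.000059 × 2000) = 0.888696
R(C) = exp(−0.000044 × 2000) = 0.915761
R(D) = exp(−0.00010 × 2000) = 0.818731
R(E) = exp(−0.0000040 × 2000) = 0.992032
R(F) = exp(−0.0000070 × 2000) = 0.986098
R(G) = exp(−0.00015 × 2000) = 0.740818
Series (A and B): 0.923116 × 0.888696 = 0.820369
Series (E and F): 0.992032 × 0.986098 = 0.978241
Parallel ([0.978241] and G): 1 − (1 − 0.978241)(1 − 0.740818) = 0.994360
Series (C, D, and [0.994360]): 0.915761 × 0.818731 × 0.994360 = 0.745533
Parallel ([0.820369] and [0.745533]): 1 − (1 − 0.820369)(1 − 0.745533) = 0.9543

0.9543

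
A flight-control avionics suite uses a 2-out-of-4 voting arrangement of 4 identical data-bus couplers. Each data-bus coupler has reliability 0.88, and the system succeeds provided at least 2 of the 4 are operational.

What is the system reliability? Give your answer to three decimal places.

0.994

R = Σ_{i=2}^{4} C(4,i) p^i (1−p)^{4−i} with p = 0.88
C(4,2)·0.88^2·0.12^2 = 0.06691
C(4,3)·0.88^3·0.12^1 = 0.32711
C(4,4)·0.88^4·0.12^0 = 0.59970
Sum = 0.994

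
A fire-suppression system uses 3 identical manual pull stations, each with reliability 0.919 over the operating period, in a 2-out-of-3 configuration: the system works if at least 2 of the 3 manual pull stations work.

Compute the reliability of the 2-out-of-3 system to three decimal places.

0.981

R = Σ_{i=2}^{3} C(3,i) p^i (1−p)^{3−i} with p = 0.919
C(3,2)·0.919^2·0.081^1 = 0.20523
C(3,3)·0.919^3·0.081^0 = 0.77615
Sum = 0.981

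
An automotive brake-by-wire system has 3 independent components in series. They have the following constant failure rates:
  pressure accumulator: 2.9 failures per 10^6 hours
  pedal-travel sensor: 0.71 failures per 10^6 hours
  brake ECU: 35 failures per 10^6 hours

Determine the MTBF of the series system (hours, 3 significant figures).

25900

Series of exponential components: λ_sys = Σ λ_i
λ_sys = 0.0000029 + 0.00000071 + 0.000035 = 3.8610e-05 /h
MTBF = 1 / λ_sys = 25900 h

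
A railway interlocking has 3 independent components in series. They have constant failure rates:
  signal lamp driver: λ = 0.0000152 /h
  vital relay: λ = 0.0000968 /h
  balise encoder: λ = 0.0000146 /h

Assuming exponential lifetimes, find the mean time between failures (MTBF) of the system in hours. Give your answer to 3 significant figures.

Series of exponential components: λ_sys = Σ λ_i
λ_sys = 0.0000152 + 0.0000968 + 0.0000146 = 1.2660e-04 /h
MTBF = 1 / λ_sys = 7900 h

7900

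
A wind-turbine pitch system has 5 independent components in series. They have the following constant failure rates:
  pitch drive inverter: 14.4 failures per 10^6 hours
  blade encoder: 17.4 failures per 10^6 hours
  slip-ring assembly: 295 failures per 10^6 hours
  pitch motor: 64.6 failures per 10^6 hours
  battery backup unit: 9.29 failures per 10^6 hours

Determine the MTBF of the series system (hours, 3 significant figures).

Series of exponential components: λ_sys = Σ λ_i
λ_sys = 0.0000144 + 0.0000174 + 0.000295 + 0.0000646 + 0.00000929 = 4.0069e-04 /h
MTBF = 1 / λ_sys = 2500 h

2500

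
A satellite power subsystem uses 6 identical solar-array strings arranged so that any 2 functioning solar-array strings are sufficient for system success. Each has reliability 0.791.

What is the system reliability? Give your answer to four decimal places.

0.9980

R = Σ_{i=2}^{6} C(6,i) p^i (1−p)^{6−i} with p = 0.791
C(6,2)·0.791^2·0.209^4 = 0.017907
C(6,3)·0.791^3·0.209^3 = 0.090365
C(6,4)·0.791^4·0.209^2 = 0.256501
C(6,5)·0.791^5·0.209^1 = 0.388311
C(6,6)·0.791^6·0.209^0 = 0.244940
Sum = 0.9980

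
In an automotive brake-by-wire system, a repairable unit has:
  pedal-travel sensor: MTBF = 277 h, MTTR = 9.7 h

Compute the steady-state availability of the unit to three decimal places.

0.966

A(pedal-travel sensor) = MTBF/(MTBF+MTTR) = 277/(277+9.7) = 0.966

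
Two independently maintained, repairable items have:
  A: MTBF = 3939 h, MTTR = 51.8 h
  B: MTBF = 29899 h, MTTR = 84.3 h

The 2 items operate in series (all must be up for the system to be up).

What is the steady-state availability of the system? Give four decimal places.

A(A) = MTBF/(MTBF+MTTR) = 3939/(3939+51.8) = 0.987020
A(B) = MTBF/(MTBF+MTTR) = 29899/(29899+84.3) = 0.997188
Series availability: 0.987020 × 0.997188 = 0.9842

0.9842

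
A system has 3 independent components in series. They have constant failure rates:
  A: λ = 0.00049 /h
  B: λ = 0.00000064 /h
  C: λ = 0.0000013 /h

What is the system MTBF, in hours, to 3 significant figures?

2030

Series of exponential components: λ_sys = Σ λ_i
λ_sys = 0.00049 + 0.00000064 + 0.0000013 = 4.9194e-04 /h
MTBF = 1 / λ_sys = 2030 h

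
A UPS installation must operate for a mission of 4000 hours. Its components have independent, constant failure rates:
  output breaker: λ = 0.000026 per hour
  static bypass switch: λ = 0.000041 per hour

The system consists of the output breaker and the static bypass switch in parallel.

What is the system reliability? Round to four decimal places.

R(output breaker) = exp(−0.000026 × 4000) = 0.901225
R(static bypass switch) = exp(−0.000041 × 4000) = 0.848742
Parallel (output breaker and static bypass switch): 1 − (1 − 0.901225)(1 − 0.848742) = 0.9851

0.9851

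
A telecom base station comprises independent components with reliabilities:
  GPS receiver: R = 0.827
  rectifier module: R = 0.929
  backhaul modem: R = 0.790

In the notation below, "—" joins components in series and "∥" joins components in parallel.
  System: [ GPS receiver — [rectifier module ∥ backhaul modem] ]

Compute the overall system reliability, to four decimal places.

0.8147

Parallel (rectifier module and backhaul modem): 1 − (1 − 0.929000)(1 − 0.790000) = 0.985090
Series (GPS receiver and [0.985090]): 0.827000 × 0.985090 = 0.8147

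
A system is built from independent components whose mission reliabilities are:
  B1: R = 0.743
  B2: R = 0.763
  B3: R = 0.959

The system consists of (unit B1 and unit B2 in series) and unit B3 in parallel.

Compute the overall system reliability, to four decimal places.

Series (B1 and B2): 0.743000 × 0.763000 = 0.566909
Parallel ([0.566909] and B3): 1 − (1 − 0.566909)(1 − 0.959000) = 0.9822

0.9822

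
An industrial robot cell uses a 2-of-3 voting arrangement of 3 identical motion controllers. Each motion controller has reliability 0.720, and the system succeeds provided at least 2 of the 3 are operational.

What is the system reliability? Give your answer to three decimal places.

0.809

R = Σ_{i=2}^{3} C(3,i) p^i (1−p)^{3−i} with p = 0.720
C(3,2)·0.720^2·0.280^1 = 0.43546
C(3,3)·0.720^3·0.280^0 = 0.37325
Sum = 0.809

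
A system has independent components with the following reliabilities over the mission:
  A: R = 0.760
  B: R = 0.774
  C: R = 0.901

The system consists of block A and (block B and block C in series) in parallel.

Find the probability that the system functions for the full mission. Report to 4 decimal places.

Series (B and C): 0.774000 × 0.901000 = 0.697374
Parallel (A and [0.697374]): 1 − (1 − 0.760000)(1 − 0.697374) = 0.9274

0.9274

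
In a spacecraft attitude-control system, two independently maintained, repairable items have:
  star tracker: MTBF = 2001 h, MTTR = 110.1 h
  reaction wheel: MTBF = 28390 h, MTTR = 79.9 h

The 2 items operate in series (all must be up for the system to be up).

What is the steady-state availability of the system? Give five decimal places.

A(star tracker) = MTBF/(MTBF+MTTR) = 2001/(2001+110.1) = 0.947847
A(reaction wheel) = MTBF/(MTBF+MTTR) = 28390/(28390+79.9) = 0.997194
Series availability: 0.947847 × 0.997194 = 0.94519

0.94519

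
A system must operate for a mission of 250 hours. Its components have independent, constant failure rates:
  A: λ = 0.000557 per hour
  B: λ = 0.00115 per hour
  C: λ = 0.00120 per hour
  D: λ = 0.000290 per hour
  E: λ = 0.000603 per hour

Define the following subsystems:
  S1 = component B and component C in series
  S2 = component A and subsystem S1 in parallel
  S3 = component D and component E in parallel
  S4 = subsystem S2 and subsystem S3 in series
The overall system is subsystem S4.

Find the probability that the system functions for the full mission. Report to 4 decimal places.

0.9330

R(A) = exp(−0.000557 × 250) = 0.870010
R(B) = exp(−0.00115 × 250) = 0.750137
R(C) = exp(−0.00120 × 250) = 0.740818
R(D) = exp(−0.000290 × 250) = 0.930066
R(E) = exp(−0.000603 × 250) = 0.860063
Series (B and C): 0.750137 × 0.740818 = 0.555715
Parallel (A and [0.555715]): 1 − (1 − 0.870010)(1 − 0.555715) = 0.942247
Parallel (D and E): 1 − (1 − 0.930066)(1 − 0.860063) = 0.990214
Series ([0.942247] and [0.990214]): 0.942247 × 0.990214 = 0.9330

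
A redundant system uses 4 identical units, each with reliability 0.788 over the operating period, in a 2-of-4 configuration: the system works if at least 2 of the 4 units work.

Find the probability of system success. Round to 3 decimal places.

0.968

R = Σ_{i=2}^{4} C(4,i) p^i (1−p)^{4−i} with p = 0.788
C(4,2)·0.788^2·0.212^2 = 0.16745
C(4,3)·0.788^3·0.212^1 = 0.41493
C(4,4)·0.788^4·0.212^0 = 0.38557
Sum = 0.968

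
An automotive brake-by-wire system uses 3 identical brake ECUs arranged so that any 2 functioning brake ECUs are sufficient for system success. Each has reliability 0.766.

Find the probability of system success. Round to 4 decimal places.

R = Σ_{i=2}^{3} C(3,i) p^i (1−p)^{3−i} with p = 0.766
C(3,2)·0.766^2·0.234^1 = 0.411903
C(3,3)·0.766^3·0.234^0 = 0.449455
Sum = 0.8614

0.8614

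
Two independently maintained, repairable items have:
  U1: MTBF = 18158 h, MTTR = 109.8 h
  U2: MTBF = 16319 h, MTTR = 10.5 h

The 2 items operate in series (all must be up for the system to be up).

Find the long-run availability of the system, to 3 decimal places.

A(U1) = MTBF/(MTBF+MTTR) = 18158/(18158+109.8) = 0.993989
A(U2) = MTBF/(MTBF+MTTR) = 16319/(16319+10.5) = 0.999357
Series availability: 0.993989 × 0.999357 = 0.993

0.993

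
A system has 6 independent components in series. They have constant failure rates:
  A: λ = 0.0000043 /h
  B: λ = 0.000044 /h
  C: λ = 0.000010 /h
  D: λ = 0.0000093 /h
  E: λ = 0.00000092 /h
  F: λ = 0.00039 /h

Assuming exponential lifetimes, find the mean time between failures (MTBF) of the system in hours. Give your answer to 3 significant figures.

2180

Series of exponential components: λ_sys = Σ λ_i
λ_sys = 0.0000043 + 0.000044 + 0.000010 + 0.0000093 + 0.00000092 + 0.00039 = 4.5852e-04 /h
MTBF = 1 / λ_sys = 2180 h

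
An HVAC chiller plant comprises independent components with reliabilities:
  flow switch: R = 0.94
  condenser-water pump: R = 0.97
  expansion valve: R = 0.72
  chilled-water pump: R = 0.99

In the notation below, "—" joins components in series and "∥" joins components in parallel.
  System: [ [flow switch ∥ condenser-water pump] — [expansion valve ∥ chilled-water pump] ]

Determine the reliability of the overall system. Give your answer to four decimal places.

Parallel (flow switch and condenser-water pump): 1 − (1 − 0.940000)(1 − 0.970000) = 0.998200
Parallel (expansion valve and chilled-water pump): 1 − (1 − 0.720000)(1 − 0.990000) = 0.997200
Series ([0.998200] and [0.997200]): 0.998200 × 0.997200 = 0.9954

0.9954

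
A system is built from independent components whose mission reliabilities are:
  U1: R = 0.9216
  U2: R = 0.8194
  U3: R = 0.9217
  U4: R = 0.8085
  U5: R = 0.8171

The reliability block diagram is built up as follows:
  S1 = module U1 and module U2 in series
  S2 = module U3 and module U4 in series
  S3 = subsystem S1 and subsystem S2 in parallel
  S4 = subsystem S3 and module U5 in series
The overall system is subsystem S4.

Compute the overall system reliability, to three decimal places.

0.766

Series (U1 and U2): 0.92160 × 0.81940 = 0.75516
Series (U3 and U4): 0.92170 × 0.80850 = 0.74519
Parallel ([0.75516] and [0.74519]): 1 − (1 − 0.75516)(1 − 0.74519) = 0.93761
Series ([0.93761] and U5): 0.93761 × 0.81710 = 0.766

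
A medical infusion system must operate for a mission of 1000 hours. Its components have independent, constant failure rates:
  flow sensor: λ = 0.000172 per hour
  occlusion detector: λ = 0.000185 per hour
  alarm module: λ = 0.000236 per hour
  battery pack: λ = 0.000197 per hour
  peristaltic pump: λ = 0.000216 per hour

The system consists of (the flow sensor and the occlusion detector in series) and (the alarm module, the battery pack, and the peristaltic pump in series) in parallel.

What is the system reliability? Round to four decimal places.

R(flow sensor) = exp(−0.000172 × 1000) = 0.841979
R(occlusion detector) = exp(−0.000185 × 1000) = 0.831104
R(alarm module) = exp(−0.000236 × 1000) = 0.789781
R(battery pack) = exp(−0.000197 × 1000) = 0.821191
R(peristaltic pump) = exp(−0.000216 × 1000) = 0.805735
Series (flow sensor and occlusion detector): 0.841979 × 0.831104 = 0.699772
Series (alarm module, battery pack, and peristaltic pump): 0.789781 × 0.821191 × 0.805735 = 0.522568
Parallel ([0.699772] and [0.522568]): 1 − (1 − 0.699772)(1 − 0.522568) = 0.8567

0.8567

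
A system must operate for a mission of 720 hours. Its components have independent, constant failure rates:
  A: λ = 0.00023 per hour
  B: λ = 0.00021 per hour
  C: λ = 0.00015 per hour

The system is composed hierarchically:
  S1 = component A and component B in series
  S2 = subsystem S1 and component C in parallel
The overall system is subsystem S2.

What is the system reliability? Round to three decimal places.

0.972

R(A) = exp(−0.00023 × 720) = 0.84739
R(B) = exp(−0.00021 × 720) = 0.85968
R(C) = exp(−0.00015 × 720) = 0.89763
Series (A and B): 0.84739 × 0.85968 = 0.72848
Parallel ([0.72848] and C): 1 − (1 − 0.72848)(1 − 0.89763) = 0.972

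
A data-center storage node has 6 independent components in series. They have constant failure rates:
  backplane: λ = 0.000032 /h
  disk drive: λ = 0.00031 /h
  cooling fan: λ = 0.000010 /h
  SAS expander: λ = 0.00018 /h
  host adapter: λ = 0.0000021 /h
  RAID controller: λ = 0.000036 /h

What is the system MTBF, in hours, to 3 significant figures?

1750

Series of exponential components: λ_sys = Σ λ_i
λ_sys = 0.000032 + 0.00031 + 0.000010 + 0.00018 + 0.0000021 + 0.000036 = 5.7010e-04 /h
MTBF = 1 / λ_sys = 1750 h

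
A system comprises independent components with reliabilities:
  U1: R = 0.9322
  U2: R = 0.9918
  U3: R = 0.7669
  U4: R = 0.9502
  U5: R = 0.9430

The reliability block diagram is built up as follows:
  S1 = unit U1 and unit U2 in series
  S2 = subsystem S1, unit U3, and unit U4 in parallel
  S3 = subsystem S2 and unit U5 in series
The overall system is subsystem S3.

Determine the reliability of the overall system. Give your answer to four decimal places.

Series (U1 and U2): 0.932200 × 0.991800 = 0.924556
Parallel ([0.924556], U3, and U4): 1 − (1 − 0.924556)(1 − 0.766900)(1 − 0.950200) = 0.999124
Series ([0.999124] and U5): 0.999124 × 0.943000 = 0.9422

0.9422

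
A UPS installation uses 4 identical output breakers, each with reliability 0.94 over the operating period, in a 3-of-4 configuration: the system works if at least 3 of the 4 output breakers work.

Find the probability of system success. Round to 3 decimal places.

R = Σ_{i=3}^{4} C(4,i) p^i (1−p)^{4−i} with p = 0.94
C(4,3)·0.94^3·0.06^1 = 0.19934
C(4,4)·0.94^4·0.06^0 = 0.78075
Sum = 0.980

0.980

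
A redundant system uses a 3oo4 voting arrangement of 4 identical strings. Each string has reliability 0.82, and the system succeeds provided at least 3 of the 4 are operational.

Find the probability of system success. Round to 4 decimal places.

0.8491

R = Σ_{i=3}^{4} C(4,i) p^i (1−p)^{4−i} with p = 0.82
C(4,3)·0.82^3·0.18^1 = 0.396985
C(4,4)·0.82^4·0.18^0 = 0.452122
Sum = 0.8491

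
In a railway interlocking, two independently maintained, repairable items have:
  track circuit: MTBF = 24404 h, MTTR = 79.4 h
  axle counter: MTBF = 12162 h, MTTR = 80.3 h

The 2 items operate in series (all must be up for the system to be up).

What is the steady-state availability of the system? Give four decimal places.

A(track circuit) = MTBF/(MTBF+MTTR) = 24404/(24404+79.4) = 0.996757
A(axle counter) = MTBF/(MTBF+MTTR) = 12162/(12162+80.3) = 0.993441
Series availability: 0.996757 × 0.993441 = 0.9902

0.9902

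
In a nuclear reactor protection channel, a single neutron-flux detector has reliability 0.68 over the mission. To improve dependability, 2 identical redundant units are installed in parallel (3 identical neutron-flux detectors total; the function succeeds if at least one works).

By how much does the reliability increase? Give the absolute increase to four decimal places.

R_before = 0.68
R_after = 1 − (1 − 0.68)^3 = 0.9672
ΔR = 0.9672 − 0.68 = 0.2872

0.2872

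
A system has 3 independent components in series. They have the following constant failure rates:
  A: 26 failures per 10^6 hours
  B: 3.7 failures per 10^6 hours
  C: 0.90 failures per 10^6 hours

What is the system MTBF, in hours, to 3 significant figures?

32700

Series of exponential components: λ_sys = Σ λ_i
λ_sys = 0.000026 + 0.0000037 + 0.00000090 = 3.0600e-05 /h
MTBF = 1 / λ_sys = 32700 h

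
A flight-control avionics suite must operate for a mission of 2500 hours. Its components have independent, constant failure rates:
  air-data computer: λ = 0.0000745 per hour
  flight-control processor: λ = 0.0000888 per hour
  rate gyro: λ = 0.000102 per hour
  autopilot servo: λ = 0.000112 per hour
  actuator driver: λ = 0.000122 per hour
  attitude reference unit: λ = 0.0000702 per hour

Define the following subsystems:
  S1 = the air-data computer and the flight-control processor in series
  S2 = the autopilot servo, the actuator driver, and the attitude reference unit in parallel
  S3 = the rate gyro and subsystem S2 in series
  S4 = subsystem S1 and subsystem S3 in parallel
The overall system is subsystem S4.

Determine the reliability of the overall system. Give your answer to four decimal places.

R(air-data computer) = exp(−0.0000745 × 2500) = 0.830066
R(flight-control processor) = exp(−0.0000888 × 2500) = 0.800915
R(rate gyro) = exp(−0.000102 × 2500) = 0.774916
R(autopilot servo) = exp(−0.000112 × 2500) = 0.755784
R(actuator driver) = exp(−0.000122 × 2500) = 0.737123
R(attitude reference unit) = exp(−0.0000702 × 2500) = 0.839037
Series (air-data computer and flight-control processor): 0.830066 × 0.800915 = 0.664812
Parallel (autopilot servo, actuator driver, and attitude reference unit): 1 − (1 − 0.755784)(1 − 0.737123)(1 − 0.839037) = 0.989666
Series (rate gyro and [0.989666]): 0.774916 × 0.989666 = 0.766908
Parallel ([0.664812] and [0.766908]): 1 − (1 − 0.664812)(1 − 0.766908) = 0.9219

0.9219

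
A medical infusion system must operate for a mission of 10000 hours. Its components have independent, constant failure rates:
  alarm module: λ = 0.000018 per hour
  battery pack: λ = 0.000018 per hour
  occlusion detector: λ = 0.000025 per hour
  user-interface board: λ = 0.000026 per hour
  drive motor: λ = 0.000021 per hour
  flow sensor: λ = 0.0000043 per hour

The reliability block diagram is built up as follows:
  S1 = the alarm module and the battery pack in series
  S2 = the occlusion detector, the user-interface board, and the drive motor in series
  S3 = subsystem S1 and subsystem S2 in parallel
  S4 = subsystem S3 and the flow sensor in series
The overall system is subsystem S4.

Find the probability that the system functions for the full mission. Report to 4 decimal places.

R(alarm module) = exp(−0.000018 × 10000) = 0.835270
R(battery pack) = exp(−0.000018 × 10000) = 0.835270
R(occlusion detector) = exp(−0.000025 × 10000) = 0.778801
R(user-interface board) = exp(−0.000026 × 10000) = 0.771052
R(drive motor) = exp(−0.000021 × 10000) = 0.810584
R(flow sensor) = exp(−0.0000043 × 10000) = 0.957911
Series (alarm module and battery pack): 0.835270 × 0.835270 = 0.697676
Series (occlusion detector, user-interface board, and drive motor): 0.778801 × 0.771052 × 0.810584 = 0.486753
Parallel ([0.697676] and [0.486753]): 1 − (1 − 0.697676)(1 − 0.486753) = 0.844833
Series ([0.844833] and flow sensor): 0.844833 × 0.957911 = 0.8093

0.8093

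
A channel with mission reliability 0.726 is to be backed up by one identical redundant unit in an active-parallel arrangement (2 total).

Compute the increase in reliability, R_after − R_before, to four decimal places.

R_before = 0.726
R_after = 1 − (1 − 0.726)^2 = 0.9249
ΔR = 0.9249 − 0.726 = 0.1989

0.1989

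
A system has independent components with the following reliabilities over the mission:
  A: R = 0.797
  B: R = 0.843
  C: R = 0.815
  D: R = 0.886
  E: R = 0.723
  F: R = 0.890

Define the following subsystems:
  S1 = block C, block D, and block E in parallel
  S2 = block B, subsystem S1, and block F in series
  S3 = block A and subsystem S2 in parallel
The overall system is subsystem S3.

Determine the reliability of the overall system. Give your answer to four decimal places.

Parallel (C, D, and E): 1 − (1 − 0.815000)(1 − 0.886000)(1 − 0.723000) = 0.994158
Series (B, [0.994158], and F): 0.843000 × 0.994158 × 0.890000 = 0.745887
Parallel (A and [0.745887]): 1 − (1 − 0.797000)(1 − 0.745887) = 0.9484

0.9484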